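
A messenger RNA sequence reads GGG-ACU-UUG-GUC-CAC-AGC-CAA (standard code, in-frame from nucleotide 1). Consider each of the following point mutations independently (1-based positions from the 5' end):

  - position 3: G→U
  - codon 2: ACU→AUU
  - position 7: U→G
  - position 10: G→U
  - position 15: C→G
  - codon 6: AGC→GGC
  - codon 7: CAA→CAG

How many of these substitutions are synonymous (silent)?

Codon 1: GGG (Gly) → GGU (Gly) — synonymous.
Codon 2: ACU (Thr) → AUU (Ile) — missense.
Codon 3: UUG (Leu) → GUG (Val) — missense.
Codon 4: GUC (Val) → UUC (Phe) — missense.
Codon 5: CAC (His) → CAG (Gln) — missense.
Codon 6: AGC (Ser) → GGC (Gly) — missense.
Codon 7: CAA (Gln) → CAG (Gln) — synonymous.
Synonymous: 2 of 7.

2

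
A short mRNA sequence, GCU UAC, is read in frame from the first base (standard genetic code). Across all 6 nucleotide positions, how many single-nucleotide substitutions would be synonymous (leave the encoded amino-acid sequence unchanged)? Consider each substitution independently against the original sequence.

Codon 1 (GCU, Ala): 3 synonymous substitutions.
Codon 2 (UAC, Tyr): 1 synonymous substitution.
Total: 3 + 1 = 4.

4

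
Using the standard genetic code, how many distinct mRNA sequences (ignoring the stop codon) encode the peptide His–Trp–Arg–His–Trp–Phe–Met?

His: 2 codons.
Trp: 1 codon.
Arg: 6 codons.
His: 2 codons.
Trp: 1 codon.
Phe: 2 codons.
Met: 1 codon.
2 × 1 × 6 × 2 × 1 × 2 × 1 = 48.

48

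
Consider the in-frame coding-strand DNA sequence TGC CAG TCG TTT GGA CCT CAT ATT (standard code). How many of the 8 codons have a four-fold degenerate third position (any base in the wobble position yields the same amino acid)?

Codon 1 TGC (Cys): third position 2-fold.
Codon 2 CAG (Gln): third position 2-fold.
Codon 3 TCG (Ser): third position 4-fold.
Codon 4 TTT (Phe): third position 2-fold.
Codon 5 GGA (Gly): third position 4-fold.
Codon 6 CCT (Pro): third position 4-fold.
Codon 7 CAT (His): third position 2-fold.
Codon 8 ATT (Ile): third position 3-fold.
Four-fold degenerate third positions: 3.

3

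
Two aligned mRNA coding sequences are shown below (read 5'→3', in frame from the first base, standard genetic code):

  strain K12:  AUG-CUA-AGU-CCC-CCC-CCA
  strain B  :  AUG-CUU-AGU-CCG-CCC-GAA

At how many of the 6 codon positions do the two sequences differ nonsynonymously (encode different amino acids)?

Codon 1: AUG Met / AUG Met — identical.
Codon 2: CUA Leu / CUU Leu — synonymous.
Codon 3: AGU Ser / AGU Ser — identical.
Codon 4: CCC Pro / CCG Pro — synonymous.
Codon 5: CCC Pro / CCC Pro — identical.
Codon 6: CCA Pro / GAA Glu — nonsynonymous.
Nonsynonymous differences: 1.

1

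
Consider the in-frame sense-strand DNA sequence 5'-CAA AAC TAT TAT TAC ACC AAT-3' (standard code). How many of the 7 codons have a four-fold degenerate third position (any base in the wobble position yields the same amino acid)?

Codon 1 CAA (Gln): third position 2-fold.
Codon 2 AAC (Asn): third position 2-fold.
Codon 3 TAT (Tyr): third position 2-fold.
Codon 4 TAT (Tyr): third position 2-fold.
Codon 5 TAC (Tyr): third position 2-fold.
Codon 6 ACC (Thr): third position 4-fold.
Codon 7 AAT (Asn): third position 2-fold.
Four-fold degenerate third positions: 1.

1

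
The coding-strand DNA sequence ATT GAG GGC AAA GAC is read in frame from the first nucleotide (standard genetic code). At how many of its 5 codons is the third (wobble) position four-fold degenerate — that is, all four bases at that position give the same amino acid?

Codon 1 ATT (Ile): third position 3-fold.
Codon 2 GAG (Glu): third position 2-fold.
Codon 3 GGC (Gly): third position 4-fold.
Codon 4 AAA (Lys): third position 2-fold.
Codon 5 GAC (Asp): third position 2-fold.
Four-fold degenerate third positions: 1.

1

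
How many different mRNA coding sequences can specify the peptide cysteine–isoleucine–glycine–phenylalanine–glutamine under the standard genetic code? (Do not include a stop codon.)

96

Cys: 2 codons.
Ile: 3 codons.
Gly: 4 codons.
Phe: 2 codons.
Gln: 2 codons.
2 × 3 × 4 × 2 × 2 = 96.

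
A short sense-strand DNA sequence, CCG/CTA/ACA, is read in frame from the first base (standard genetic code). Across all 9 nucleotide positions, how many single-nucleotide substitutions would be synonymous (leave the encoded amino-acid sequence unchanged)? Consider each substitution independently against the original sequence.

10

Codon 1 (CCG, Pro): 3 synonymous substitutions.
Codon 2 (CTA, Leu): 4 synonymous substitutions.
Codon 3 (ACA, Thr): 3 synonymous substitutions.
Total: 3 + 4 + 3 = 10.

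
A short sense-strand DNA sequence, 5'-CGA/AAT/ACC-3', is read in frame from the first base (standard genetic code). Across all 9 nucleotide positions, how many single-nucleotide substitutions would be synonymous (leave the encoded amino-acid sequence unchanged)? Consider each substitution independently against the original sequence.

Codon 1 (CGA, Arg): 4 synonymous substitutions.
Codon 2 (AAT, Asn): 1 synonymous substitution.
Codon 3 (ACC, Thr): 3 synonymous substitutions.
Total: 4 + 1 + 3 = 8.

8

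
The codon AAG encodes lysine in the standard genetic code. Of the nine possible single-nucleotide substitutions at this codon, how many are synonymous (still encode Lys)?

Position 1: none → 0 synonymous.
Position 2: none → 0 synonymous.
Position 3: AAA → 1 synonymous.
Total: 0 + 0 + 1 = 1.

1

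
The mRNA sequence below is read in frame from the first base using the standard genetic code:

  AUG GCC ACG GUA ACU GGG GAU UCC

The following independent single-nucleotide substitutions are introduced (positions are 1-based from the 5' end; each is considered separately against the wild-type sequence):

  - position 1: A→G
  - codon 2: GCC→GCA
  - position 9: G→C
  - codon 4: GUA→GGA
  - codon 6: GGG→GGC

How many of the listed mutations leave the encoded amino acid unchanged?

Codon 1: AUG (Met) → GUG (Val) — missense.
Codon 2: GCC (Ala) → GCA (Ala) — synonymous.
Codon 3: ACG (Thr) → ACC (Thr) — synonymous.
Codon 4: GUA (Val) → GGA (Gly) — missense.
Codon 6: GGG (Gly) → GGC (Gly) — synonymous.
Synonymous: 3 of 5.

3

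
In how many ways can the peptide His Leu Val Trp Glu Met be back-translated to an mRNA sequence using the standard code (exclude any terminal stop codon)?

96

His: 2 codons.
Leu: 6 codons.
Val: 4 codons.
Trp: 1 codon.
Glu: 2 codons.
Met: 1 codon.
2 × 6 × 4 × 1 × 2 × 1 = 96.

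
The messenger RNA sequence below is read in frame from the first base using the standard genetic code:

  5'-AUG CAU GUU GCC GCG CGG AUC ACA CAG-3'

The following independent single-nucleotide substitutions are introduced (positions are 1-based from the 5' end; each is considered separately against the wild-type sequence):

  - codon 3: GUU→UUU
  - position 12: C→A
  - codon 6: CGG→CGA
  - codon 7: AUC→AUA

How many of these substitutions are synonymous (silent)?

3

Codon 3: GUU (Val) → UUU (Phe) — missense.
Codon 4: GCC (Ala) → GCA (Ala) — synonymous.
Codon 6: CGG (Arg) → CGA (Arg) — synonymous.
Codon 7: AUC (Ile) → AUA (Ile) — synonymous.
Synonymous: 3 of 4.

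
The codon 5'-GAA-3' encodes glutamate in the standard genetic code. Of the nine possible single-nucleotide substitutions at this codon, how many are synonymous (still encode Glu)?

1

Position 1: none → 0 synonymous.
Position 2: none → 0 synonymous.
Position 3: GAG → 1 synonymous.
Total: 0 + 0 + 1 = 1.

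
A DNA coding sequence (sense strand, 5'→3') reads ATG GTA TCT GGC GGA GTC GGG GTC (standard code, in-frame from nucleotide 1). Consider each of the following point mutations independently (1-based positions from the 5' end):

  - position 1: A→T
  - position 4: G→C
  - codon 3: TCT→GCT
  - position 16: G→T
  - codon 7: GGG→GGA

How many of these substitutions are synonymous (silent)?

1

Codon 1: ATG (Met) → TTG (Leu) — missense.
Codon 2: GTA (Val) → CTA (Leu) — missense.
Codon 3: TCT (Ser) → GCT (Ala) — missense.
Codon 6: GTC (Val) → TTC (Phe) — missense.
Codon 7: GGG (Gly) → GGA (Gly) — synonymous.
Synonymous: 1 of 5.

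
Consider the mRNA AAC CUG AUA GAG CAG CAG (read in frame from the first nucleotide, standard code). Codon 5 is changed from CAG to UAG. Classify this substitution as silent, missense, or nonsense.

Position 13 falls in codon 5: CAG → Gln.
After the substitution the codon is UAG → Stop.
The new codon is a stop codon, so this is a nonsense mutation.

nonsense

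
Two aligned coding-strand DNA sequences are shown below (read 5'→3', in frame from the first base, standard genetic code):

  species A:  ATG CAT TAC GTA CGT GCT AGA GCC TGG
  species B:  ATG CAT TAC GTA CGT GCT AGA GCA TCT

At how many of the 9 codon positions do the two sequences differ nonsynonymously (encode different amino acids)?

1

Codon 1: ATG Met / ATG Met — identical.
Codon 2: CAT His / CAT His — identical.
Codon 3: TAC Tyr / TAC Tyr — identical.
Codon 4: GTA Val / GTA Val — identical.
Codon 5: CGT Arg / CGT Arg — identical.
Codon 6: GCT Ala / GCT Ala — identical.
Codon 7: AGA Arg / AGA Arg — identical.
Codon 8: GCC Ala / GCA Ala — synonymous.
Codon 9: TGG Trp / TCT Ser — nonsynonymous.
Nonsynonymous differences: 1.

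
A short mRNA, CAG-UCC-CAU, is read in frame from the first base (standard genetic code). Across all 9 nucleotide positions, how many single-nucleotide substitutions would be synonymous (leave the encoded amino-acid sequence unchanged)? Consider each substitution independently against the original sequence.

Codon 1 (CAG, Gln): 1 synonymous substitution.
Codon 2 (UCC, Ser): 3 synonymous substitutions.
Codon 3 (CAU, His): 1 synonymous substitution.
Total: 1 + 3 + 1 = 5.

5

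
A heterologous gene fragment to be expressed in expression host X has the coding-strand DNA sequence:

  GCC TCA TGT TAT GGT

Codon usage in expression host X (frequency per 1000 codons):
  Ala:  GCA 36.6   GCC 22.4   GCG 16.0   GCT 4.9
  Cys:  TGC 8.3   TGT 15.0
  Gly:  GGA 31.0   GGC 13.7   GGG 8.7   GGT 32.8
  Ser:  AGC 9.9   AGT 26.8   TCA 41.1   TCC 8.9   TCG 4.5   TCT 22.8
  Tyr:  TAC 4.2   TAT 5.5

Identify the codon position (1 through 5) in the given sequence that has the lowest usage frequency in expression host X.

4

Codon 1 GCC (Ala): 22.4 per 1000.
Codon 2 TCA (Ser): 41.1 per 1000.
Codon 3 TGT (Cys): 15.0 per 1000.
Codon 4 TAT (Tyr): 5.5 per 1000.
Codon 5 GGT (Gly): 32.8 per 1000.
Lowest frequency is 5.5 at codon 4.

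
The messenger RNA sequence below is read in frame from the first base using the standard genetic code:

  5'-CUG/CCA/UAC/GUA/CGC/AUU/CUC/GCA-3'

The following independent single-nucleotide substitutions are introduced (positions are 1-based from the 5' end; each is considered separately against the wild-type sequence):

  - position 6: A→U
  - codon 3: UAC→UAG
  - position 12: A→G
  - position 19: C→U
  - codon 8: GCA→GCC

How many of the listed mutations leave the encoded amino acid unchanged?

3

Codon 2: CCA (Pro) → CCU (Pro) — synonymous.
Codon 3: UAC (Tyr) → UAG (Stop) — nonsense.
Codon 4: GUA (Val) → GUG (Val) — synonymous.
Codon 7: CUC (Leu) → UUC (Phe) — missense.
Codon 8: GCA (Ala) → GCC (Ala) — synonymous.
Synonymous: 3 of 5.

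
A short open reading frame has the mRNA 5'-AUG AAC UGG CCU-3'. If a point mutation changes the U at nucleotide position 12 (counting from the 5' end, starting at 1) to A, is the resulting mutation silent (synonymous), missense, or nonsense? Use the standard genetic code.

Position 12 falls in codon 4: CCU → Pro.
After the substitution the codon is CCA → Pro.
Both encode Pro, so the change is synonymous.

silent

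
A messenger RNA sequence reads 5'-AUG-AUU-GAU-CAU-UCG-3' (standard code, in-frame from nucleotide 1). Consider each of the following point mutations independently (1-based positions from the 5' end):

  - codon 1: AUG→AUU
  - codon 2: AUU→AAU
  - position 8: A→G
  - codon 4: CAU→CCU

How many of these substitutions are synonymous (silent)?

0

Codon 1: AUG (Met) → AUU (Ile) — missense.
Codon 2: AUU (Ile) → AAU (Asn) — missense.
Codon 3: GAU (Asp) → GGU (Gly) — missense.
Codon 4: CAU (His) → CCU (Pro) — missense.
Synonymous: 0 of 4.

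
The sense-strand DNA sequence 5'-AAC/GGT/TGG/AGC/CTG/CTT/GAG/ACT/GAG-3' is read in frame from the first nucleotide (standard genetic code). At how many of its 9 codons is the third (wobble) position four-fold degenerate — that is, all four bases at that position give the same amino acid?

Codon 1 AAC (Asn): third position 2-fold.
Codon 2 GGT (Gly): third position 4-fold.
Codon 3 TGG (Trp): third position 1-fold.
Codon 4 AGC (Ser): third position 2-fold.
Codon 5 CTG (Leu): third position 4-fold.
Codon 6 CTT (Leu): third position 4-fold.
Codon 7 GAG (Glu): third position 2-fold.
Codon 8 ACT (Thr): third position 4-fold.
Codon 9 GAG (Glu): third position 2-fold.
Four-fold degenerate third positions: 4.

4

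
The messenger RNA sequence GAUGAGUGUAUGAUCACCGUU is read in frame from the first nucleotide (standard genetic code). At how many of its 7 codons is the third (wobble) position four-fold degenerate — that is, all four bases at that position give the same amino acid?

Codon 1 GAU (Asp): third position 2-fold.
Codon 2 GAG (Glu): third position 2-fold.
Codon 3 UGU (Cys): third position 2-fold.
Codon 4 AUG (Met): third position 1-fold.
Codon 5 AUC (Ile): third position 3-fold.
Codon 6 ACC (Thr): third position 4-fold.
Codon 7 GUU (Val): third position 4-fold.
Four-fold degenerate third positions: 2.

2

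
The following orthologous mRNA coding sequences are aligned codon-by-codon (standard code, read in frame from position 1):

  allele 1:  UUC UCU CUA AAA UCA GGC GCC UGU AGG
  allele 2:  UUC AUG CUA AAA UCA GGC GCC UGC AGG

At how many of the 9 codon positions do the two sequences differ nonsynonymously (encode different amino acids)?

1

Codon 1: UUC Phe / UUC Phe — identical.
Codon 2: UCU Ser / AUG Met — nonsynonymous.
Codon 3: CUA Leu / CUA Leu — identical.
Codon 4: AAA Lys / AAA Lys — identical.
Codon 5: UCA Ser / UCA Ser — identical.
Codon 6: GGC Gly / GGC Gly — identical.
Codon 7: GCC Ala / GCC Ala — identical.
Codon 8: UGU Cys / UGC Cys — synonymous.
Codon 9: AGG Arg / AGG Arg — identical.
Nonsynonymous differences: 1.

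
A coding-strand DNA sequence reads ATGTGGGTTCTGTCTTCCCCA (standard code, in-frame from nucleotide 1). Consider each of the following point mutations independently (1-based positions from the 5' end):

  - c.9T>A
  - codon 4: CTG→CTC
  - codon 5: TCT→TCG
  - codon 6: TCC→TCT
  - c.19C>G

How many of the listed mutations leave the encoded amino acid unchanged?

4

Codon 3: GTT (Val) → GTA (Val) — synonymous.
Codon 4: CTG (Leu) → CTC (Leu) — synonymous.
Codon 5: TCT (Ser) → TCG (Ser) — synonymous.
Codon 6: TCC (Ser) → TCT (Ser) — synonymous.
Codon 7: CCA (Pro) → GCA (Ala) — missense.
Synonymous: 4 of 5.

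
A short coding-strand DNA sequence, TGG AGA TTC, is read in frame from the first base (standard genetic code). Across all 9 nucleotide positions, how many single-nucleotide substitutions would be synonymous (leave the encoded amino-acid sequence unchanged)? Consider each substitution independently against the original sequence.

Codon 1 (TGG, Trp): 0 synonymous substitutions.
Codon 2 (AGA, Arg): 2 synonymous substitutions.
Codon 3 (TTC, Phe): 1 synonymous substitution.
Total: 0 + 2 + 1 = 3.

3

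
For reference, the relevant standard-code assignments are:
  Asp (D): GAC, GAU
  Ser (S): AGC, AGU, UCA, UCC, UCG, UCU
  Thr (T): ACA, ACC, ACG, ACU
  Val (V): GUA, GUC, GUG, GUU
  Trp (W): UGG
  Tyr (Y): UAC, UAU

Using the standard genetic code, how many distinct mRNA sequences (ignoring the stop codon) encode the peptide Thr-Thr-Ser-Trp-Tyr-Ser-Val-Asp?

9216

Thr: 4 codons.
Thr: 4 codons.
Ser: 6 codons.
Trp: 1 codon.
Tyr: 2 codons.
Ser: 6 codons.
Val: 4 codons.
Asp: 2 codons.
4 × 4 × 6 × 1 × 2 × 6 × 4 × 2 = 9216.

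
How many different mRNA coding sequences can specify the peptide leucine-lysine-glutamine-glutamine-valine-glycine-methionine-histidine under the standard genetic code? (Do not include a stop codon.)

Leu: 6 codons.
Lys: 2 codons.
Gln: 2 codons.
Gln: 2 codons.
Val: 4 codons.
Gly: 4 codons.
Met: 1 codon.
His: 2 codons.
6 × 2 × 2 × 2 × 4 × 4 × 1 × 2 = 1536.

1536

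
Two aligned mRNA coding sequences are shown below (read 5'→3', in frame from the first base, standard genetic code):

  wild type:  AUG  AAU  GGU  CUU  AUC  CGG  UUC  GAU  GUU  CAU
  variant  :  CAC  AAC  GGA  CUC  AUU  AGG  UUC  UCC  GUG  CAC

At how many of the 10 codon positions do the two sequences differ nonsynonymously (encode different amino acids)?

Codon 1: AUG Met / CAC His — nonsynonymous.
Codon 2: AAU Asn / AAC Asn — synonymous.
Codon 3: GGU Gly / GGA Gly — synonymous.
Codon 4: CUU Leu / CUC Leu — synonymous.
Codon 5: AUC Ile / AUU Ile — synonymous.
Codon 6: CGG Arg / AGG Arg — synonymous.
Codon 7: UUC Phe / UUC Phe — identical.
Codon 8: GAU Asp / UCC Ser — nonsynonymous.
Codon 9: GUU Val / GUG Val — synonymous.
Codon 10: CAU His / CAC His — synonymous.
Nonsynonymous differences: 2.

2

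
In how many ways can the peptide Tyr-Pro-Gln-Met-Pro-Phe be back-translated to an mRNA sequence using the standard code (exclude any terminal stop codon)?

128

Tyr: 2 codons.
Pro: 4 codons.
Gln: 2 codons.
Met: 1 codon.
Pro: 4 codons.
Phe: 2 codons.
2 × 4 × 2 × 1 × 4 × 2 = 128.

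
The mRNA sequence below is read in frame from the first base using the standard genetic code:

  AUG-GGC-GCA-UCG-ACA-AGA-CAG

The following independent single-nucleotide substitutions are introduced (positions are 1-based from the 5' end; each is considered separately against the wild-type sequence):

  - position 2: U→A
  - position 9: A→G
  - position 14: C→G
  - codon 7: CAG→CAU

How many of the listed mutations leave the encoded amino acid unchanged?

1

Codon 1: AUG (Met) → AAG (Lys) — missense.
Codon 3: GCA (Ala) → GCG (Ala) — synonymous.
Codon 5: ACA (Thr) → AGA (Arg) — missense.
Codon 7: CAG (Gln) → CAU (His) — missense.
Synonymous: 1 of 4.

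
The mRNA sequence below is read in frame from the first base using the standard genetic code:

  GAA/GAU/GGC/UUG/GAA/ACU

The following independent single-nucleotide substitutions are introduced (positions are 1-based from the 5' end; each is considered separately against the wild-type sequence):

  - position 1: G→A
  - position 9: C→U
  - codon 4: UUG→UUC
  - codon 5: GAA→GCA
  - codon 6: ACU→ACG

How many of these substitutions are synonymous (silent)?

2

Codon 1: GAA (Glu) → AAA (Lys) — missense.
Codon 3: GGC (Gly) → GGU (Gly) — synonymous.
Codon 4: UUG (Leu) → UUC (Phe) — missense.
Codon 5: GAA (Glu) → GCA (Ala) — missense.
Codon 6: ACU (Thr) → ACG (Thr) — synonymous.
Synonymous: 2 of 5.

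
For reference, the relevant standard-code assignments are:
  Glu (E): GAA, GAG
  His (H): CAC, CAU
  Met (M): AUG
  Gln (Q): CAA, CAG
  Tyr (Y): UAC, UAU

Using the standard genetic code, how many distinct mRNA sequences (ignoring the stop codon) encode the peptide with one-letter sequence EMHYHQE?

Glu: 2 codons.
Met: 1 codon.
His: 2 codons.
Tyr: 2 codons.
His: 2 codons.
Gln: 2 codons.
Glu: 2 codons.
2 × 1 × 2 × 2 × 2 × 2 × 2 = 64.

64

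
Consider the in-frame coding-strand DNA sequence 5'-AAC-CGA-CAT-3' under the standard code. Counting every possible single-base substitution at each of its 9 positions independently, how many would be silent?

6

Codon 1 (AAC, Asn): 1 synonymous substitution.
Codon 2 (CGA, Arg): 4 synonymous substitutions.
Codon 3 (CAT, His): 1 synonymous substitution.
Total: 1 + 4 + 1 = 6.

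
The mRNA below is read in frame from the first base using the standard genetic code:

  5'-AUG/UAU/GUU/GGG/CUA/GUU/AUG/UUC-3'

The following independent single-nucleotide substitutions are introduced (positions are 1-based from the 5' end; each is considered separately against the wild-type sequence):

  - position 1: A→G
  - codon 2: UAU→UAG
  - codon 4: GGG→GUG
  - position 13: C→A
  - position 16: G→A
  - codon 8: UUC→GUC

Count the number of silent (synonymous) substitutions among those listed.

Codon 1: AUG (Met) → GUG (Val) — missense.
Codon 2: UAU (Tyr) → UAG (Stop) — nonsense.
Codon 4: GGG (Gly) → GUG (Val) — missense.
Codon 5: CUA (Leu) → AUA (Ile) — missense.
Codon 6: GUU (Val) → AUU (Ile) — missense.
Codon 8: UUC (Phe) → GUC (Val) — missense.
Synonymous: 0 of 6.

0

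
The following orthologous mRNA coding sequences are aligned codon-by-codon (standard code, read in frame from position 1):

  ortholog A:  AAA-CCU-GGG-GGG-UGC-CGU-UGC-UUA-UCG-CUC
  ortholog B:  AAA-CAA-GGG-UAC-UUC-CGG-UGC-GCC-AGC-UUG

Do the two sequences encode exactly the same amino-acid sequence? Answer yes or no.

Codon 1: AAA Lys / AAA Lys — identical.
Codon 2: CCU Pro / CAA Gln — nonsynonymous.
Codon 3: GGG Gly / GGG Gly — identical.
Codon 4: GGG Gly / UAC Tyr — nonsynonymous.
Codon 5: UGC Cys / UUC Phe — nonsynonymous.
Codon 6: CGU Arg / CGG Arg — synonymous.
Codon 7: UGC Cys / UGC Cys — identical.
Codon 8: UUA Leu / GCC Ala — nonsynonymous.
Codon 9: UCG Ser / AGC Ser — synonymous.
Codon 10: CUC Leu / UUG Leu — synonymous.
Nonsynonymous differences: 4 → different protein.

no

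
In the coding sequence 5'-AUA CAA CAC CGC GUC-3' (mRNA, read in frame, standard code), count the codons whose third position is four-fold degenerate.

Codon 1 AUA (Ile): third position 3-fold.
Codon 2 CAA (Gln): third position 2-fold.
Codon 3 CAC (His): third position 2-fold.
Codon 4 CGC (Arg): third position 4-fold.
Codon 5 GUC (Val): third position 4-fold.
Four-fold degenerate third positions: 2.

2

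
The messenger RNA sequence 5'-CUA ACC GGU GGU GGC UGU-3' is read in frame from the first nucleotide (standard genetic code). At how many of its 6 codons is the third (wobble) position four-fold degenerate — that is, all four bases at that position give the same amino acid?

Codon 1 CUA (Leu): third position 4-fold.
Codon 2 ACC (Thr): third position 4-fold.
Codon 3 GGU (Gly): third position 4-fold.
Codon 4 GGU (Gly): third position 4-fold.
Codon 5 GGC (Gly): third position 4-fold.
Codon 6 UGU (Cys): third position 2-fold.
Four-fold degenerate third positions: 5.

5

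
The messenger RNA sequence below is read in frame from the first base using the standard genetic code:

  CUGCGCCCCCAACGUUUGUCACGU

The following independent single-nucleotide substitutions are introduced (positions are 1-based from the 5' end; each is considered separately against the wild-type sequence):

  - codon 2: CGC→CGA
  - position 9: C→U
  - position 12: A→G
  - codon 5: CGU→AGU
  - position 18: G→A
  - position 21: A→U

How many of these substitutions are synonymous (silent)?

Codon 2: CGC (Arg) → CGA (Arg) — synonymous.
Codon 3: CCC (Pro) → CCU (Pro) — synonymous.
Codon 4: CAA (Gln) → CAG (Gln) — synonymous.
Codon 5: CGU (Arg) → AGU (Ser) — missense.
Codon 6: UUG (Leu) → UUA (Leu) — synonymous.
Codon 7: UCA (Ser) → UCU (Ser) — synonymous.
Synonymous: 5 of 6.

5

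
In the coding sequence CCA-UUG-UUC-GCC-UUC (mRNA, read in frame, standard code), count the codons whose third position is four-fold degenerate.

Codon 1 CCA (Pro): third position 4-fold.
Codon 2 UUG (Leu): third position 2-fold.
Codon 3 UUC (Phe): third position 2-fold.
Codon 4 GCC (Ala): third position 4-fold.
Codon 5 UUC (Phe): third position 2-fold.
Four-fold degenerate third positions: 2.

2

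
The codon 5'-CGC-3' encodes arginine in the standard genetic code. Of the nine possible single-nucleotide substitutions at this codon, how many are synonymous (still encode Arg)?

Position 1: none → 0 synonymous.
Position 2: none → 0 synonymous.
Position 3: CGU, CGA, CGG → 3 synonymous.
Total: 0 + 0 + 3 = 3.

3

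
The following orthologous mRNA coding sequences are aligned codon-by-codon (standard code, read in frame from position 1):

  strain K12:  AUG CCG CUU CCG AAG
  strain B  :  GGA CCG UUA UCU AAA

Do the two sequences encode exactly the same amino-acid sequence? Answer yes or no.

no

Codon 1: AUG Met / GGA Gly — nonsynonymous.
Codon 2: CCG Pro / CCG Pro — identical.
Codon 3: CUU Leu / UUA Leu — synonymous.
Codon 4: CCG Pro / UCU Ser — nonsynonymous.
Codon 5: AAG Lys / AAA Lys — synonymous.
Nonsynonymous differences: 2 → different protein.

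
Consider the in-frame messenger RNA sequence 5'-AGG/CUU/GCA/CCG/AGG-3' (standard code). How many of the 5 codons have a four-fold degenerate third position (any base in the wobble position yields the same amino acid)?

Codon 1 AGG (Arg): third position 2-fold.
Codon 2 CUU (Leu): third position 4-fold.
Codon 3 GCA (Ala): third position 4-fold.
Codon 4 CCG (Pro): third position 4-fold.
Codon 5 AGG (Arg): third position 2-fold.
Four-fold degenerate third positions: 3.

3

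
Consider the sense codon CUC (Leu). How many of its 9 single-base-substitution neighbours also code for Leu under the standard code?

Position 1: none → 0 synonymous.
Position 2: none → 0 synonymous.
Position 3: CUU, CUA, CUG → 3 synonymous.
Total: 0 + 0 + 3 = 3.

3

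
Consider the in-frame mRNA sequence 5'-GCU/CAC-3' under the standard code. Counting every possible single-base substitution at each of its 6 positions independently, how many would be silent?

Codon 1 (GCU, Ala): 3 synonymous substitutions.
Codon 2 (CAC, His): 1 synonymous substitution.
Total: 3 + 1 = 4.

4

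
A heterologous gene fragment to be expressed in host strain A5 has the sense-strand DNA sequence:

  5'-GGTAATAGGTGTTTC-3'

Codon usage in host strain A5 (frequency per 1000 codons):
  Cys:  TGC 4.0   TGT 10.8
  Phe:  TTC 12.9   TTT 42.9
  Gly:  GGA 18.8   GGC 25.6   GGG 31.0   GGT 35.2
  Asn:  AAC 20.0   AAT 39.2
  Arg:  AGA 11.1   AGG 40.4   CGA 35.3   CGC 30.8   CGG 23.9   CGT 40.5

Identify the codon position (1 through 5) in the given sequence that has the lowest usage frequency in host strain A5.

Codon 1 GGT (Gly): 35.2 per 1000.
Codon 2 AAT (Asn): 39.2 per 1000.
Codon 3 AGG (Arg): 40.4 per 1000.
Codon 4 TGT (Cys): 10.8 per 1000.
Codon 5 TTC (Phe): 12.9 per 1000.
Lowest frequency is 10.8 at codon 4.

4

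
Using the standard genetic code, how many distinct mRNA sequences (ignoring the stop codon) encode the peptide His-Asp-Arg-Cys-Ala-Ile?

His: 2 codons.
Asp: 2 codons.
Arg: 6 codons.
Cys: 2 codons.
Ala: 4 codons.
Ile: 3 codons.
2 × 2 × 6 × 2 × 4 × 3 = 576.

576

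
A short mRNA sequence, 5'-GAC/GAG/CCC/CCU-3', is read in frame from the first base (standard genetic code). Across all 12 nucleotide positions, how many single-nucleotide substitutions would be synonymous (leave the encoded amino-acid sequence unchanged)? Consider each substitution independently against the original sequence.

Codon 1 (GAC, Asp): 1 synonymous substitution.
Codon 2 (GAG, Glu): 1 synonymous substitution.
Codon 3 (CCC, Pro): 3 synonymous substitutions.
Codon 4 (CCU, Pro): 3 synonymous substitutions.
Total: 1 + 1 + 3 + 3 = 8.

8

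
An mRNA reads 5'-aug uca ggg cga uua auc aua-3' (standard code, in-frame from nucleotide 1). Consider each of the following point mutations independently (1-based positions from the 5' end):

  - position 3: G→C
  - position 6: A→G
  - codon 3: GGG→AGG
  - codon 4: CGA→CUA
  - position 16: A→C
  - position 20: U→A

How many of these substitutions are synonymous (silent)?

Codon 1: AUG (Met) → AUC (Ile) — missense.
Codon 2: UCA (Ser) → UCG (Ser) — synonymous.
Codon 3: GGG (Gly) → AGG (Arg) — missense.
Codon 4: CGA (Arg) → CUA (Leu) — missense.
Codon 6: AUC (Ile) → CUC (Leu) — missense.
Codon 7: AUA (Ile) → AAA (Lys) — missense.
Synonymous: 1 of 6.

1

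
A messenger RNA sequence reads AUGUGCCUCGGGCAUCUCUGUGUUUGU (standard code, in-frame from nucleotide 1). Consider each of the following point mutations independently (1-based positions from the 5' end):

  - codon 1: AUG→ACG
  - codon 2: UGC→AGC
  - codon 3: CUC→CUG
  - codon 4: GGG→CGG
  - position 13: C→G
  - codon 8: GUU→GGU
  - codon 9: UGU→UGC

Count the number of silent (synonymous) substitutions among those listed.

Codon 1: AUG (Met) → ACG (Thr) — missense.
Codon 2: UGC (Cys) → AGC (Ser) — missense.
Codon 3: CUC (Leu) → CUG (Leu) — synonymous.
Codon 4: GGG (Gly) → CGG (Arg) — missense.
Codon 5: CAU (His) → GAU (Asp) — missense.
Codon 8: GUU (Val) → GGU (Gly) — missense.
Codon 9: UGU (Cys) → UGC (Cys) — synonymous.
Synonymous: 2 of 7.

2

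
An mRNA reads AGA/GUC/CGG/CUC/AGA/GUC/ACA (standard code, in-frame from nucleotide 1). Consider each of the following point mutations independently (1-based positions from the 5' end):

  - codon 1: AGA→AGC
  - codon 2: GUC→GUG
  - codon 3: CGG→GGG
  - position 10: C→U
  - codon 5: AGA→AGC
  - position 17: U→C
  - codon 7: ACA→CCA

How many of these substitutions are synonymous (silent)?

Codon 1: AGA (Arg) → AGC (Ser) — missense.
Codon 2: GUC (Val) → GUG (Val) — synonymous.
Codon 3: CGG (Arg) → GGG (Gly) — missense.
Codon 4: CUC (Leu) → UUC (Phe) — missense.
Codon 5: AGA (Arg) → AGC (Ser) — missense.
Codon 6: GUC (Val) → GCC (Ala) — missense.
Codon 7: ACA (Thr) → CCA (Pro) — missense.
Synonymous: 1 of 7.

1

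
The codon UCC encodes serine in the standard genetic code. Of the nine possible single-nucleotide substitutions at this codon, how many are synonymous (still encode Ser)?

3

Position 1: none → 0 synonymous.
Position 2: none → 0 synonymous.
Position 3: UCU, UCA, UCG → 3 synonymous.
Total: 0 + 0 + 3 = 3.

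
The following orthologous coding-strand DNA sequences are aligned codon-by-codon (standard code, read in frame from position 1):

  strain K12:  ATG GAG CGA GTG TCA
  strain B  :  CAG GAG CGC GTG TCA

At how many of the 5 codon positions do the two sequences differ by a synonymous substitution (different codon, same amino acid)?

Codon 1: ATG Met / CAG Gln — nonsynonymous.
Codon 2: GAG Glu / GAG Glu — identical.
Codon 3: CGA Arg / CGC Arg — synonymous.
Codon 4: GTG Val / GTG Val — identical.
Codon 5: TCA Ser / TCA Ser — identical.
Synonymous differences: 1.

1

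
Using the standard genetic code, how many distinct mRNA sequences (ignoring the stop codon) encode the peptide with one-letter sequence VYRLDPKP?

18432

Val: 4 codons.
Tyr: 2 codons.
Arg: 6 codons.
Leu: 6 codons.
Asp: 2 codons.
Pro: 4 codons.
Lys: 2 codons.
Pro: 4 codons.
4 × 2 × 6 × 6 × 2 × 4 × 2 × 4 = 18432.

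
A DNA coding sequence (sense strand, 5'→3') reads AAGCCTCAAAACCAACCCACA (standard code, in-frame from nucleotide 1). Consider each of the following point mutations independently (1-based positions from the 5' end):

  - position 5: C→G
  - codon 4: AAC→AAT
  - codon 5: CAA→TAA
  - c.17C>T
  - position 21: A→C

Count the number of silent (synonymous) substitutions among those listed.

2

Codon 2: CCT (Pro) → CGT (Arg) — missense.
Codon 4: AAC (Asn) → AAT (Asn) — synonymous.
Codon 5: CAA (Gln) → TAA (Stop) — nonsense.
Codon 6: CCC (Pro) → CTC (Leu) — missense.
Codon 7: ACA (Thr) → ACC (Thr) — synonymous.
Synonymous: 2 of 5.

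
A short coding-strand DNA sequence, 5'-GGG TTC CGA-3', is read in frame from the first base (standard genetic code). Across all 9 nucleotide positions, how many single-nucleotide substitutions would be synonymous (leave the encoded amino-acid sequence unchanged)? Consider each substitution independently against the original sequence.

Codon 1 (GGG, Gly): 3 synonymous substitutions.
Codon 2 (TTC, Phe): 1 synonymous substitution.
Codon 3 (CGA, Arg): 4 synonymous substitutions.
Total: 3 + 1 + 4 = 8.

8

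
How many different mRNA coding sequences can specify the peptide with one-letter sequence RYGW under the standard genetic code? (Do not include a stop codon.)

Arg: 6 codons.
Tyr: 2 codons.
Gly: 4 codons.
Trp: 1 codon.
6 × 2 × 4 × 1 = 48.

48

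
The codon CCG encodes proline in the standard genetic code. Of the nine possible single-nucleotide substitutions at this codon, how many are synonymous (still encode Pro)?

Position 1: none → 0 synonymous.
Position 2: none → 0 synonymous.
Position 3: CCT, CCC, CCA → 3 synonymous.
Total: 0 + 0 + 3 = 3.

3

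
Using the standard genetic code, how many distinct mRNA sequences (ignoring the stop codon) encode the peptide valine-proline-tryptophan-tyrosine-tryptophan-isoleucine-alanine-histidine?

768

Val: 4 codons.
Pro: 4 codons.
Trp: 1 codon.
Tyr: 2 codons.
Trp: 1 codon.
Ile: 3 codons.
Ala: 4 codons.
His: 2 codons.
4 × 4 × 1 × 2 × 1 × 3 × 4 × 2 = 768.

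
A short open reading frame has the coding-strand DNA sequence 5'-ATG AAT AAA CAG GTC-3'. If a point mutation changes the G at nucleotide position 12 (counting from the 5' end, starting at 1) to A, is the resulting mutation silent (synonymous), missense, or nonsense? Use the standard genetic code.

Position 12 falls in codon 4: CAG → Gln.
After the substitution the codon is CAA → Gln.
Both encode Gln, so the change is synonymous.

silent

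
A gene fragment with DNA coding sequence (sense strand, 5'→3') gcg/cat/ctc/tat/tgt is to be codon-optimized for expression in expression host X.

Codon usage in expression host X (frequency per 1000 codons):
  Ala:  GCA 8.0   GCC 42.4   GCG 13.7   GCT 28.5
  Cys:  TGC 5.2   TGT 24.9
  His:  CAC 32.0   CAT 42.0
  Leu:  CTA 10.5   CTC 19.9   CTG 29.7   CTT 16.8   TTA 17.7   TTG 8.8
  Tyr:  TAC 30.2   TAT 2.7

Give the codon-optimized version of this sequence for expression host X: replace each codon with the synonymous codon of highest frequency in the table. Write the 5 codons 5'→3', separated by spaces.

GCC CAT CTG TAC TGT

Codon 1 (Ala): best is GCC at 42.4.
Codon 2 (His): best is CAT at 42.0.
Codon 3 (Leu): best is CTG at 29.7.
Codon 4 (Tyr): best is TAC at 30.2.
Codon 5 (Cys): best is TGT at 24.9.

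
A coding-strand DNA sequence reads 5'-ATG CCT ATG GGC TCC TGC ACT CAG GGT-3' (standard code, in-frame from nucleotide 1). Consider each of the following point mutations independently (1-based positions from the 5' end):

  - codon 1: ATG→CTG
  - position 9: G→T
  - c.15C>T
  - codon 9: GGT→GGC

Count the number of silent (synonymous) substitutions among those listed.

2

Codon 1: ATG (Met) → CTG (Leu) — missense.
Codon 3: ATG (Met) → ATT (Ile) — missense.
Codon 5: TCC (Ser) → TCT (Ser) — synonymous.
Codon 9: GGT (Gly) → GGC (Gly) — synonymous.
Synonymous: 2 of 4.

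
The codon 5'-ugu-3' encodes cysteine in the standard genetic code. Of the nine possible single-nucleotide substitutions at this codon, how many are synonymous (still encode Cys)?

Position 1: none → 0 synonymous.
Position 2: none → 0 synonymous.
Position 3: UGC → 1 synonymous.
Total: 0 + 0 + 1 = 1.

1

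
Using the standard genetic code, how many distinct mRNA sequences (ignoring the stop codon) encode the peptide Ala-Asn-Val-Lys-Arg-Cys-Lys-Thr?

Ala: 4 codons.
Asn: 2 codons.
Val: 4 codons.
Lys: 2 codons.
Arg: 6 codons.
Cys: 2 codons.
Lys: 2 codons.
Thr: 4 codons.
4 × 2 × 4 × 2 × 6 × 2 × 2 × 4 = 6144.

6144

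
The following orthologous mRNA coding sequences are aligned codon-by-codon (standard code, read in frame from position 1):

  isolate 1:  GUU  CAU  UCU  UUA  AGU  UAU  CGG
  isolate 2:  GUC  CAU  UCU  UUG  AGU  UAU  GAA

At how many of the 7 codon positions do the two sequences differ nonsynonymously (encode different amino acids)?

Codon 1: GUU Val / GUC Val — synonymous.
Codon 2: CAU His / CAU His — identical.
Codon 3: UCU Ser / UCU Ser — identical.
Codon 4: UUA Leu / UUG Leu — synonymous.
Codon 5: AGU Ser / AGU Ser — identical.
Codon 6: UAU Tyr / UAU Tyr — identical.
Codon 7: CGG Arg / GAA Glu — nonsynonymous.
Nonsynonymous differences: 1.

1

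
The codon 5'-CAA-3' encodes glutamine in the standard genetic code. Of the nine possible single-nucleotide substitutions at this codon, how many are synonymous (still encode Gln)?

Position 1: none → 0 synonymous.
Position 2: none → 0 synonymous.
Position 3: CAG → 1 synonymous.
Total: 0 + 0 + 1 = 1.

1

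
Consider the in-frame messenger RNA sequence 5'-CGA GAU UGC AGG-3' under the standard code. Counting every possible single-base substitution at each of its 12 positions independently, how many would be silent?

Codon 1 (CGA, Arg): 4 synonymous substitutions.
Codon 2 (GAU, Asp): 1 synonymous substitution.
Codon 3 (UGC, Cys): 1 synonymous substitution.
Codon 4 (AGG, Arg): 2 synonymous substitutions.
Total: 4 + 1 + 1 + 2 = 8.

8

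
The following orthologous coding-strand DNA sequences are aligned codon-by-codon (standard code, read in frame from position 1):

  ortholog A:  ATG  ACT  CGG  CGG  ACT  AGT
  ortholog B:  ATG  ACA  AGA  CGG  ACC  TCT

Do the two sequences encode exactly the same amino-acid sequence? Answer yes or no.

yes

Codon 1: ATG Met / ATG Met — identical.
Codon 2: ACT Thr / ACA Thr — synonymous.
Codon 3: CGG Arg / AGA Arg — synonymous.
Codon 4: CGG Arg / CGG Arg — identical.
Codon 5: ACT Thr / ACC Thr — synonymous.
Codon 6: AGT Ser / TCT Ser — synonymous.
Nonsynonymous differences: 0 → same protein.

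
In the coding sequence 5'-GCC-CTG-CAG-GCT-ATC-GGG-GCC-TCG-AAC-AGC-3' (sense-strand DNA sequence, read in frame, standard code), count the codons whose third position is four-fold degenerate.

Codon 1 GCC (Ala): third position 4-fold.
Codon 2 CTG (Leu): third position 4-fold.
Codon 3 CAG (Gln): third position 2-fold.
Codon 4 GCT (Ala): third position 4-fold.
Codon 5 ATC (Ile): third position 3-fold.
Codon 6 GGG (Gly): third position 4-fold.
Codon 7 GCC (Ala): third position 4-fold.
Codon 8 TCG (Ser): third position 4-fold.
Codon 9 AAC (Asn): third position 2-fold.
Codon 10 AGC (Ser): third position 2-fold.
Four-fold degenerate third positions: 6.

6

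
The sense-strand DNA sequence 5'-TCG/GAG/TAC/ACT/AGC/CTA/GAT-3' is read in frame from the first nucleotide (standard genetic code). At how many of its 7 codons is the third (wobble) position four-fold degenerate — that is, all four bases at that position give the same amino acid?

3

Codon 1 TCG (Ser): third position 4-fold.
Codon 2 GAG (Glu): third position 2-fold.
Codon 3 TAC (Tyr): third position 2-fold.
Codon 4 ACT (Thr): third position 4-fold.
Codon 5 AGC (Ser): third position 2-fold.
Codon 6 CTA (Leu): third position 4-fold.
Codon 7 GAT (Asp): third position 2-fold.
Four-fold degenerate third positions: 3.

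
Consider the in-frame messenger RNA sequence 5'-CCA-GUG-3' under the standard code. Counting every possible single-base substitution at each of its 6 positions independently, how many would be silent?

Codon 1 (CCA, Pro): 3 synonymous substitutions.
Codon 2 (GUG, Val): 3 synonymous substitutions.
Total: 3 + 3 = 6.

6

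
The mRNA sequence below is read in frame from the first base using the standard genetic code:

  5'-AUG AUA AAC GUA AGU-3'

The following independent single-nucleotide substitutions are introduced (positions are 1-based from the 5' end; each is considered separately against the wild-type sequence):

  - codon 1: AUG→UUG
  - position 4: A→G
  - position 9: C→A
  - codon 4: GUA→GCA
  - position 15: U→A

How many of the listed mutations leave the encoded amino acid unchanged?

Codon 1: AUG (Met) → UUG (Leu) — missense.
Codon 2: AUA (Ile) → GUA (Val) — missense.
Codon 3: AAC (Asn) → AAA (Lys) — missense.
Codon 4: GUA (Val) → GCA (Ala) — missense.
Codon 5: AGU (Ser) → AGA (Arg) — missense.
Synonymous: 0 of 5.

0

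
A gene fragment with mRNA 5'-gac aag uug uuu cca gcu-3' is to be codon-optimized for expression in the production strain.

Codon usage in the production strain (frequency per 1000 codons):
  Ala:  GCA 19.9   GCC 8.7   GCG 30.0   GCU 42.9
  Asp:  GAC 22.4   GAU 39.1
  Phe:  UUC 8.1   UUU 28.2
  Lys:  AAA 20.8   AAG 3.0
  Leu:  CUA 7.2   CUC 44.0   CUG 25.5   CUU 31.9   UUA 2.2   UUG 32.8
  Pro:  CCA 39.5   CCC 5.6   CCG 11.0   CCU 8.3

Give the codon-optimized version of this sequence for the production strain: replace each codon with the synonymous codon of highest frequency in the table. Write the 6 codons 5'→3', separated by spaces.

Codon 1 (Asp): best is GAU at 39.1.
Codon 2 (Lys): best is AAA at 20.8.
Codon 3 (Leu): best is CUC at 44.0.
Codon 4 (Phe): best is UUU at 28.2.
Codon 5 (Pro): best is CCA at 39.5.
Codon 6 (Ala): best is GCU at 42.9.

GAU AAA CUC UUU CCA GCU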